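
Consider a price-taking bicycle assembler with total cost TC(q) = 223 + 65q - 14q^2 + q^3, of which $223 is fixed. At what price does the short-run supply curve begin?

$16 per unit

The firm shuts down when price falls below the minimum of average variable cost. AVC = VC/q = 65 - 14q + q^2.
dAVC/dq = -14 + 2q = 0 gives q = 7. min AVC = 65 - 14·7 + 7^2 = 16.
For P < $16 the firm produces nothing.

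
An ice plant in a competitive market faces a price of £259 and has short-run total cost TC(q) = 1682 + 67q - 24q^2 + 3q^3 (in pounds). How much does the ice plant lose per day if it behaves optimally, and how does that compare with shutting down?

Profit = -£146 at q = 8

AVC = 67 - 24q + 3q^2; min AVC = £19 at q = 4. Since P = £259 ≥ min AVC, the firm produces.
MC = 67 - 48q + 9q^2. Setting P = MC and taking the root on the rising branch gives q* = 8.
TR = 259·8 = 2072. TC = 1682 + 536 = 2218. Profit = 2072 − 2218 = -£146.
Shutting down would mean losing the fixed cost of £1682, so operating at a loss of £146 is better by £1536.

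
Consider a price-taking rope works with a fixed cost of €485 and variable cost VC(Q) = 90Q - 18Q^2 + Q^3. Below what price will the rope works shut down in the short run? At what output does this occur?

€9 per unit, at Q = 9

Short-run supply begins at min AVC. From VC = 90Q - 18Q^2 + Q^3, AVC = 90 - 18Q + Q^2.
At the minimum of AVC, MC = AVC. MC = 90 - 36Q + 3Q^2; setting MC = AVC gives 2Q^2 - 18Q = 0, so Q = 9. min AVC = 9.
For P < €9 the firm produces nothing.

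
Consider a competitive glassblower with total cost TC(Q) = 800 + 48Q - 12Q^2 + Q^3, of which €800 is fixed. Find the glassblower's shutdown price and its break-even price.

Shutdown price = €12; break-even price = €108

Shutdown price = min AVC. AVC = 48 - 12Q + Q^2, with vertex at Q = 6 and minimum €12.
ATC = 800/Q + 48 - 12Q + Q^2. Setting dATC/dQ = −800/Q^2 − 12 + 2Q = 0 gives Q = 10 (since 2·10^3 − 12·10^2 = 800).
min ATC = 800/10 + 48 − 12·10 + 10^2 = €108. That is the break-even price.
For €12 ≤ P < €108 the firm produces at a loss; below €12 it shuts down.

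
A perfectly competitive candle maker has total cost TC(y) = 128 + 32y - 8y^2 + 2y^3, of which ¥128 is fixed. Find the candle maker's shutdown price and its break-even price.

Shutdown price = ¥24; break-even price = ¥64

AVC = 32 - 8y + 2y^2; minimized at y = 2, giving min AVC = ¥24. That is the shutdown price.
ATC = 128/y + 32 - 8y + 2y^2. Setting dATC/dy = −128/y^2 − 8 + 4y = 0 gives y = 4 (since 4·4^3 − 8·4^2 = 128).
min ATC = 128/4 + 32 − 8·4 + 2·4^2 = ¥64. That is the break-even price.
Between these two prices the firm operates at a loss; above ¥64 it earns a profit.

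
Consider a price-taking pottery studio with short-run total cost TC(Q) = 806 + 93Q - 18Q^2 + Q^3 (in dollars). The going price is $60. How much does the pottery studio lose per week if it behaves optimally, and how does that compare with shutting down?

AVC = 93 - 18Q + Q^2 has its minimum $12 at Q = 9; price $60 clears that bar, so the firm operates.
With MC = 93 - 36Q + 3Q^2, P = MC on the upward-sloping part at Q* = 11.
TR = 60·11 = 660. TC = 806 + 176 = 982. Profit = 660 − 982 = -$322.
Shutting down would mean losing the fixed cost of $806, so operating at a loss of $322 is better by $484.

Profit = -$322 at Q = 11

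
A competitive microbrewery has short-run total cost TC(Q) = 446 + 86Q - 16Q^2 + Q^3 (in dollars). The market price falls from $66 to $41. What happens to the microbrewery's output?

MC = 86 - 32Q + 3Q^2; the shutdown threshold is min AVC = $22 (at Q = 8).
With P = $66 above the shutdown price, P = MC gives Q = 10.
At P = $41 ≥ min AVC, set P = MC: Q = 9. The firm stays open but cuts output.

Output falls from 10 to 9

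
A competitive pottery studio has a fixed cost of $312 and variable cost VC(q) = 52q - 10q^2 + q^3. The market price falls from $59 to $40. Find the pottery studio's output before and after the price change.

AVC = 52 - 10q + q^2, minimized at q = 5 where min AVC = $27. MC = 52 - 20q + 3q^2.
At P = $59 ≥ min AVC, set P = MC on the rising branch: q = 7.
At P = $40 ≥ min AVC, set P = MC: q = 6. The firm stays open but cuts output.

Output falls from 7 to 6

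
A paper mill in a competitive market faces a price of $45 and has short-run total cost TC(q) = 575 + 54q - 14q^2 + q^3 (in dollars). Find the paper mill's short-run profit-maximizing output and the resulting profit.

AVC = 54 - 14q + q^2; min AVC = $5 at q = 7. Since P = $45 ≥ min AVC, the firm produces.
MC = 54 - 28q + 3q^2. Setting P = MC and taking the root on the rising branch gives q* = 9.
TR = 45·9 = 405. TC = 575 + 81 = 656. Profit = 405 − 656 = -$251.
That loss of $251 beats the $575 the firm would lose by shutting down; producing recovers $324 of fixed cost.

Profit = -$251 at q = 9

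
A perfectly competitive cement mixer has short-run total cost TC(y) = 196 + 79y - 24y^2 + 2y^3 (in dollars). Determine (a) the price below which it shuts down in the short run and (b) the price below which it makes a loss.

Shutdown price = $7; break-even price = $37

AVC = 79 - 24y + 2y^2; minimized at y = 6, giving min AVC = $7. That is the shutdown price.
ATC = 196/y + 79 - 24y + 2y^2. Setting dATC/dy = −196/y^2 − 24 + 4y = 0 gives y = 7 (since 4·7^3 − 24·7^2 = 196).
min ATC = 196/7 + 79 − 24·7 + 2·7^2 = $37. That is the break-even price.
For $7 ≤ P < $37 the firm produces at a loss; below $7 it shuts down.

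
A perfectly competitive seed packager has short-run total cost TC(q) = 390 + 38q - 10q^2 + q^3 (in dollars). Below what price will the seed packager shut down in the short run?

$13 per unit

The firm shuts down when price falls below the minimum of average variable cost. AVC = VC/q = 38 - 10q + q^2.
At the minimum of AVC, MC = AVC. MC = 38 - 20q + 3q^2; setting MC = AVC gives 2q^2 - 10q = 0, so q = 5. min AVC = 13.
So the shutdown price is $13.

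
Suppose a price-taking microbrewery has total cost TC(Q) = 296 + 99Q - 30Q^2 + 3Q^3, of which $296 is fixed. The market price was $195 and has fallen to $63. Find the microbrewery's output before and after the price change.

AVC = 99 - 30Q + 3Q^2, minimized at Q = 5 where min AVC = $24. MC = 99 - 60Q + 9Q^2.
At P = $195 ≥ min AVC, set P = MC on the rising branch: Q = 8.
At P = $63 ≥ min AVC, set P = MC: Q = 6. The firm stays open but cuts output.

Output falls from 8 to 6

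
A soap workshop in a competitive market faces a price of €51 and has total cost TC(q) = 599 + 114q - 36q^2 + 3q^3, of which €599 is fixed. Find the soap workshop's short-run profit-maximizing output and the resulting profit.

Profit = -€305 at q = 7

AVC = 114 - 36q + 3q^2; min AVC = €6 at q = 6. Since P = €51 ≥ min AVC, the firm produces.
With MC = 114 - 72q + 9q^2, P = MC on the upward-sloping part at q* = 7.
TR = 51·7 = 357. TC = 599 + 63 = 662. Profit = 357 − 662 = -€305.
That loss of €305 beats the €599 the firm would lose by shutting down; producing recovers €294 of fixed cost.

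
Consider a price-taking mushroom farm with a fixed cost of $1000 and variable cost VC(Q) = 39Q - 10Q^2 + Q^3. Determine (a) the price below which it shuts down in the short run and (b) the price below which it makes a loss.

Shutdown price = $14; break-even price = $139

AVC = 39 - 10Q + Q^2; minimized at Q = 5, giving min AVC = $14. That is the shutdown price.
ATC = 1000/Q + 39 - 10Q + Q^2. Setting dATC/dQ = −1000/Q^2 − 10 + 2Q = 0 gives Q = 10 (since 2·10^3 − 10·10^2 = 1000).
min ATC = 1000/10 + 39 − 10·10 + 10^2 = $139. That is the break-even price.
Between these two prices the firm operates at a loss; above $139 it earns a profit.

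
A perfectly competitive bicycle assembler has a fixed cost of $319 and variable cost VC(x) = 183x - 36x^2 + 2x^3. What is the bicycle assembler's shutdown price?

The firm shuts down when price falls below the minimum of average variable cost. AVC = VC/x = 183 - 36x + 2x^2.
At the minimum of AVC, MC = AVC. MC = 183 - 72x + 6x^2; setting MC = AVC gives 4x^2 - 36x = 0, so x = 9. min AVC = 21.
So the shutdown price is $21.

$21 per unit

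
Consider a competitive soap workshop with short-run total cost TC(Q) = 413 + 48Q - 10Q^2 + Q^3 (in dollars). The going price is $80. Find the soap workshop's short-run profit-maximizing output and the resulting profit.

AVC = 48 - 10Q + Q^2 has its minimum $23 at Q = 5; price $80 clears that bar, so the firm operates.
MC = 48 - 20Q + 3Q^2. Setting P = MC and taking the root on the rising branch gives Q* = 8.
TR = 80·8 = 640. TC = 413 + 256 = 669. Profit = 640 − 669 = -$29.
Shutting down would mean losing the fixed cost of $413, so operating at a loss of $29 is better by $384.

Profit = -$29 at Q = 8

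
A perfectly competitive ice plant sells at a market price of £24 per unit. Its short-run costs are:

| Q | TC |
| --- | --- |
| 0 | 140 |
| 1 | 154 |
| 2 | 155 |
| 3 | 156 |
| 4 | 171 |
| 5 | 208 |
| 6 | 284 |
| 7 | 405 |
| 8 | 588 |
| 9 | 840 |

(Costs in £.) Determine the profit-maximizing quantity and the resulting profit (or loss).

Profit at each row (π = 24Q − TC): Q=0: -140; Q=1: -130; Q=2: -107; Q=3: -84; Q=4: -75; Q=5: -88; Q=6: -140; Q=7: -237; Q=8: -396; Q=9: -624.
Profit is maximized at Q = 4. AVC there is 31/4 = £7.75 ≤ P, so producing beats shutting down (which would give -£140).

Q = 4; profit = -£75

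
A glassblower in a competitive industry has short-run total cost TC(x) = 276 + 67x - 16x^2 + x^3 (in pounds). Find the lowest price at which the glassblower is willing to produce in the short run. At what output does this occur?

£3 per unit, at x = 8

Short-run supply begins at min AVC. From VC = 67x - 16x^2 + x^3, AVC = 67 - 16x + x^2.
dAVC/dx = -16 + 2x = 0 gives x = 8. min AVC = 67 - 16·8 + 8^2 = 3.
For P < £3 the firm produces nothing.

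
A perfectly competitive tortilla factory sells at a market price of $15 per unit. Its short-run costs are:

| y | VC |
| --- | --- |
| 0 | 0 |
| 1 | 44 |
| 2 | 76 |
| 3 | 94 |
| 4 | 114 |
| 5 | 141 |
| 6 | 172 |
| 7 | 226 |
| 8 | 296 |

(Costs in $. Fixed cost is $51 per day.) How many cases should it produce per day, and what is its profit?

y = 0 (shut down); profit = -$51

Tabulate TR − TC: y=0: -51; y=1: -80; y=2: -97; y=3: -100; y=4: -105; y=5: -117; y=6: -133; y=7: -172; y=8: -227.
Profit is highest at y = 0. Equivalently, the lowest AVC in the table is 141/5 ≈ $28.20 at y = 5, and P = $15 falls below it — price never covers variable cost, so the firm shuts down and loses only its fixed cost.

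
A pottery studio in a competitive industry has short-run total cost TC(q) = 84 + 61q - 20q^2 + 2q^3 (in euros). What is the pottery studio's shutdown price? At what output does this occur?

€11 per unit, at q = 5

The firm shuts down when price falls below the minimum of average variable cost. AVC = VC/q = 61 - 20q + 2q^2.
dAVC/dq = -20 + 4q = 0 gives q = 5. min AVC = 61 - 20·5 + 2·5^2 = 11.
The firm shuts down for any P below €11.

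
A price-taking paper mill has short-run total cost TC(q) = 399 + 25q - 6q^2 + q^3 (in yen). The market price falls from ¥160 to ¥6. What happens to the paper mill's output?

Output falls from 9 to 0 (the firm shuts down)

MC = 25 - 12q + 3q^2; the shutdown threshold is min AVC = ¥16 (at q = 3).
At P = ¥160 ≥ min AVC, set P = MC on the rising branch: q = 9.
At P = ¥6 < min AVC = ¥16, price no longer covers variable cost at any output, so the firm shuts down: q = 0.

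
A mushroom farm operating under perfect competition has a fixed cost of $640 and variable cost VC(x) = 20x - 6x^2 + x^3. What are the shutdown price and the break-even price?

AVC = 20 - 6x + x^2; minimized at x = 3, giving min AVC = $11. That is the shutdown price.
ATC = 640/x + 20 - 6x + x^2. Setting dATC/dx = −640/x^2 − 6 + 2x = 0 gives x = 8 (since 2·8^3 − 6·8^2 = 640).
min ATC = 640/8 + 20 − 6·8 + 8^2 = $116. That is the break-even price.
Between these two prices the firm operates at a loss; above $116 it earns a profit.

Shutdown price = $11; break-even price = $116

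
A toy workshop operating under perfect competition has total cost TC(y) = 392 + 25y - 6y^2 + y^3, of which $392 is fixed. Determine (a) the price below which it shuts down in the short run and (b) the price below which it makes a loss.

Shutdown price = $16; break-even price = $88

Shutdown price = min AVC. AVC = 25 - 6y + y^2, with vertex at y = 3 and minimum $16.
ATC = 392/y + 25 - 6y + y^2. Setting dATC/dy = −392/y^2 − 6 + 2y = 0 gives y = 7 (since 2·7^3 − 6·7^2 = 392).
min ATC = 392/7 + 25 − 6·7 + 7^2 = $88. That is the break-even price.
Between these two prices the firm operates at a loss; above $88 it earns a profit.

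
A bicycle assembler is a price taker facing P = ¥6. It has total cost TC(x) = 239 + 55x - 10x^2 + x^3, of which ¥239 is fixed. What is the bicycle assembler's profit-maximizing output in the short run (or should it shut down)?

Shut down

Variable cost is VC = 55x - 10x^2 + x^3, so AVC = VC/x = 55 - 10x + x^2 and MC = dTC/dx = 55 - 20x + 3x^2.
AVC hits its minimum where MC = AVC, at x = 5, giving min AVC = 55 - 10·5 + 5^2 = ¥30.
Since P = ¥6 < min AVC = ¥30, price fails to cover variable cost at any output.
The firm minimizes its loss by shutting down and losing only its fixed cost of ¥239.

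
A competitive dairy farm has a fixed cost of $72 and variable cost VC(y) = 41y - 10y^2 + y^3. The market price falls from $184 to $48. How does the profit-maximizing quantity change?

Output falls from 11 to 7

AVC = 41 - 10y + y^2, minimized at y = 5 where min AVC = $16. MC = 41 - 20y + 3y^2.
With P = $184 above the shutdown price, P = MC gives y = 11.
At P = $48 ≥ min AVC, set P = MC: y = 7. The firm stays open but cuts output.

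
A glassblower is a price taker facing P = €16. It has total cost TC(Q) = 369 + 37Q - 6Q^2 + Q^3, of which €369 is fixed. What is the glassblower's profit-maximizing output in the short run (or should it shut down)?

Shut down

Strip out fixed cost: VC = 37Q - 6Q^2 + Q^3. Then AVC = 37 - 6Q + Q^2 and MC = 37 - 12Q + 3Q^2.
The AVC parabola has its vertex at Q = 6/2 = 3, where AVC = 37 - 6·3 + 3^2 = €28.
Since P = €16 < min AVC = €28, price fails to cover variable cost at any output.
Best response: produce nothing and absorb the €369 fixed cost.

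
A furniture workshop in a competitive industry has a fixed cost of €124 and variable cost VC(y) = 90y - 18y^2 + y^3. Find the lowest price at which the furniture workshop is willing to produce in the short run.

The firm shuts down when price falls below the minimum of average variable cost. AVC = VC/y = 90 - 18y + y^2.
dAVC/dy = -18 + 2y = 0 gives y = 9. min AVC = 90 - 18·9 + 9^2 = 9.
So the shutdown price is €9.

€9 per unit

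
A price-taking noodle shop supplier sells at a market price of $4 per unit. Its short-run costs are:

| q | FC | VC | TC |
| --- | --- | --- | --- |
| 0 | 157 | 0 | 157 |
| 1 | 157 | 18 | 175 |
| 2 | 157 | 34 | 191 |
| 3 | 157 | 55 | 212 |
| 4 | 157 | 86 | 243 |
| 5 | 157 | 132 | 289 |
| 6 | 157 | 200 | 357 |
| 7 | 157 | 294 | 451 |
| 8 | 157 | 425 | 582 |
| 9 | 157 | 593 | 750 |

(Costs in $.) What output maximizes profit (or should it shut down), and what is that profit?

Profit at each row (π = 4q − TC): q=0: -157; q=1: -171; q=2: -183; q=3: -200; q=4: -227; q=5: -269; q=6: -333; q=7: -423; q=8: -550; q=9: -714.
Profit is highest at q = 0. Equivalently, the lowest AVC in the table is 34/2 ≈ $17 at q = 2, and P = $4 falls below it — price never covers variable cost, so the firm shuts down and loses only its fixed cost.

q = 0 (shut down); profit = -$157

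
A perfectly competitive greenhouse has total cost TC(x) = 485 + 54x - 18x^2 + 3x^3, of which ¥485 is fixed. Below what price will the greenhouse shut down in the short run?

The firm shuts down when price falls below the minimum of average variable cost. AVC = VC/x = 54 - 18x + 3x^2.
At the minimum of AVC, MC = AVC. MC = 54 - 36x + 9x^2; setting MC = AVC gives 6x^2 - 18x = 0, so x = 3. min AVC = 27.
The firm shuts down for any P below ¥27.

¥27 per unit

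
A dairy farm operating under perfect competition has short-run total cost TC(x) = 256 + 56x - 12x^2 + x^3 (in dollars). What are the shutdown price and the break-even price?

Shutdown price = $20; break-even price = $56

Shutdown price = min AVC. AVC = 56 - 12x + x^2, with vertex at x = 6 and minimum $20.
ATC = 256/x + 56 - 12x + x^2. Setting dATC/dx = −256/x^2 − 12 + 2x = 0 gives x = 8 (since 2·8^3 − 12·8^2 = 256).
min ATC = 256/8 + 56 − 12·8 + 8^2 = $56. That is the break-even price.
For $20 ≤ P < $56 the firm produces at a loss; below $20 it shuts down.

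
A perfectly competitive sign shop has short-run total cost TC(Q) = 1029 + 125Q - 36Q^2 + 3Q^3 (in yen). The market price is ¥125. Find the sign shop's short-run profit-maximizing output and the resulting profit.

Profit = -¥261 at Q = 8

AVC = 125 - 36Q + 3Q^2 has its minimum ¥17 at Q = 6; price ¥125 clears that bar, so the firm operates.
MC = 125 - 72Q + 9Q^2. Setting P = MC and taking the root on the rising branch gives Q* = 8.
TR = 125·8 = 1000. TC = 1029 + 232 = 1261. Profit = 1000 − 1261 = -¥261.
That loss of ¥261 beats the ¥1029 the firm would lose by shutting down; producing recovers ¥768 of fixed cost.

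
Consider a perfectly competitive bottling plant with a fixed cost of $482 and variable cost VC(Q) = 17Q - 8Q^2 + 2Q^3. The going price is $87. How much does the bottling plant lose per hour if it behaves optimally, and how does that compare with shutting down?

Profit = -$182 at Q = 5

AVC = 17 - 8Q + 2Q^2 has its minimum $9 at Q = 2; price $87 clears that bar, so the firm operates.
MC = 17 - 16Q + 6Q^2. Setting P = MC and taking the root on the rising branch gives Q* = 5.
TR = 87·5 = 435. TC = 482 + 135 = 617. Profit = 435 − 617 = -$182.
Shutting down would mean losing the fixed cost of $482, so operating at a loss of $182 is better by $300.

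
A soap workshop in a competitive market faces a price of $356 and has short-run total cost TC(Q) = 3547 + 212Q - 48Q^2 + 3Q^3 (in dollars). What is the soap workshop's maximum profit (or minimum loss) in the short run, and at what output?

AVC = 212 - 48Q + 3Q^2; min AVC = $20 at Q = 8. Since P = $356 ≥ min AVC, the firm produces.
MC = 212 - 96Q + 9Q^2. Setting P = MC and taking the root on the rising branch gives Q* = 12.
TR = 356·12 = 4272. TC = 3547 + 816 = 4363. Profit = 4272 − 4363 = -$91.
By producing, the firm covers all variable cost plus $3456 of fixed cost; shutting down would lose the full $3547.

Profit = -$91 at Q = 12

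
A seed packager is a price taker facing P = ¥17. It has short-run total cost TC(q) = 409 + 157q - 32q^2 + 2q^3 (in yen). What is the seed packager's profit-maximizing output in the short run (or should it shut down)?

Shut down

From TC, MC = TC'(q) = 157 - 64q + 6q^2 and AVC = VC/q = 157 - 32q + 2q^2.
AVC hits its minimum where MC = AVC, at q = 8, giving min AVC = 157 - 32·8 + 2·8^2 = ¥29.
With P < min AVC (¥17 < ¥29), every unit sold adds to the loss.
Best response: produce nothing and absorb the ¥409 fixed cost.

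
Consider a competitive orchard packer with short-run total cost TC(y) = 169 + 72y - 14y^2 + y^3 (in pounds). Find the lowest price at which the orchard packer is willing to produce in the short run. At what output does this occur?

£23 per unit, at y = 7

The shutdown price is the minimum of AVC. VC = 72y - 14y^2 + y^3, so AVC = 72 - 14y + y^2.
dAVC/dy = -14 + 2y = 0 gives y = 7. min AVC = 72 - 14·7 + 7^2 = 23.
The firm shuts down for any P below £23.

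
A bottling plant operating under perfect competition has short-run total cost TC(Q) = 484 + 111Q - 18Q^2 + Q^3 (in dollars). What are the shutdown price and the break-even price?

Shutdown price = min AVC. AVC = 111 - 18Q + Q^2, with vertex at Q = 9 and minimum $30.
ATC = 484/Q + 111 - 18Q + Q^2. Setting dATC/dQ = −484/Q^2 − 18 + 2Q = 0 gives Q = 11 (since 2·11^3 − 18·11^2 = 484).
min ATC = 484/11 + 111 − 18·11 + 11^2 = $78. That is the break-even price.
For $30 ≤ P < $78 the firm produces at a loss; below $30 it shuts down.

Shutdown price = $30; break-even price = $78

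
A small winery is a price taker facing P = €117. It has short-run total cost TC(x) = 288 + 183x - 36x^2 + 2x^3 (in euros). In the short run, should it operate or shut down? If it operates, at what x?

Variable cost is VC = 183x - 36x^2 + 2x^3, so AVC = VC/x = 183 - 36x + 2x^2 and MC = dTC/dx = 183 - 72x + 6x^2.
The AVC parabola has its vertex at x = 36/4 = 9, where AVC = 183 - 36·9 + 2·9^2 = €21.
Because €117 ≥ €21, revenue can cover variable cost; the firm operates.
P = MC gives 66 - 72x + 6x^2 = 0, with roots 1 and 11. Take the larger (rising MC): x* = 11.
Check: AVC at x = 11 is €29 ≤ P, so revenue covers variable cost.
Profit = P·x − TC = 117·11 − 607 = €680.

Produce at x = 11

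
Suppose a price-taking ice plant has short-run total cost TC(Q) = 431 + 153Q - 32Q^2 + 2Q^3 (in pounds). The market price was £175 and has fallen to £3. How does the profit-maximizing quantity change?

MC = 153 - 64Q + 6Q^2; the shutdown threshold is min AVC = £25 (at Q = 8).
With P = £175 above the shutdown price, P = MC gives Q = 11.
At P = £3 < min AVC = £25, price no longer covers variable cost at any output, so the firm shuts down: Q = 0.

Output falls from 11 to 0 (the firm shuts down)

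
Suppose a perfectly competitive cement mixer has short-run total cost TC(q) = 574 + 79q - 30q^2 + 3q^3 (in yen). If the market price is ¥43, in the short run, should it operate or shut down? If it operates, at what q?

Produce at q = 6

Variable cost is VC = 79q - 30q^2 + 3q^3, so AVC = VC/q = 79 - 30q + 3q^2 and MC = dTC/dq = 79 - 60q + 9q^2.
AVC is minimized where dAVC/dq = -30 + 6q = 0, at q = 5; min AVC = 79 - 30·5 + 3·5^2 = ¥4.
P = ¥43 exceeds min AVC = ¥4, so the firm stays open.
Set P = MC: 43 = 79 - 60q + 9q^2 → 36 - 60q + 9q^2 = 0. The roots are q = 2/3 and q = 6; the profit-maximizing output is on the rising part of MC, so q* = 6.
Check: AVC at q = 6 is ¥7 ≤ P, so revenue covers variable cost.
Profit = P·q − TC = 43·6 − 616 = -¥358, a loss, but smaller than the ¥574 fixed cost the firm would lose by shutting down.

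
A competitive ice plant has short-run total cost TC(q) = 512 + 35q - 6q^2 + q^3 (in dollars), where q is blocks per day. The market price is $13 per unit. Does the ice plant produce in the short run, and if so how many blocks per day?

Shut down

From TC, MC = TC'(q) = 35 - 12q + 3q^2 and AVC = VC/q = 35 - 6q + q^2.
AVC hits its minimum where MC = AVC, at q = 3, giving min AVC = 35 - 6·3 + 3^2 = $26.
Since P = $13 < min AVC = $26, price fails to cover variable cost at any output.
Best response: produce nothing and absorb the $512 fixed cost.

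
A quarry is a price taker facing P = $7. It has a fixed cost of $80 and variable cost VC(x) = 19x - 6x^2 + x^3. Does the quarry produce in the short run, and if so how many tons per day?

Shut down

Strip out fixed cost: VC = 19x - 6x^2 + x^3. Then AVC = 19 - 6x + x^2 and MC = 19 - 12x + 3x^2.
AVC hits its minimum where MC = AVC, at x = 3, giving min AVC = 19 - 6·3 + 3^2 = $10.
Since P = $7 < min AVC = $10, price fails to cover variable cost at any output.
Best response: produce nothing and absorb the $80 fixed cost.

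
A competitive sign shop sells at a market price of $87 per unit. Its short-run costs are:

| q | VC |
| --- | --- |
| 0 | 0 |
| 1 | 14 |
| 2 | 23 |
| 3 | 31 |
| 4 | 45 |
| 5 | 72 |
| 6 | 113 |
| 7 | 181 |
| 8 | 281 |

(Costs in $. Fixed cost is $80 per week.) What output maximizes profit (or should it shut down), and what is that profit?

q = 7; profit = $348

Compute π = P·q − TC at each output: q=0: -80; q=1: -7; q=2: 71; q=3: 150; q=4: 223; q=5: 283; q=6: 329; q=7: 348; q=8: 335.
Profit is maximized at q = 7. AVC there is 181/7 = $25.86 ≤ P, so producing beats shutting down (which would give -$80).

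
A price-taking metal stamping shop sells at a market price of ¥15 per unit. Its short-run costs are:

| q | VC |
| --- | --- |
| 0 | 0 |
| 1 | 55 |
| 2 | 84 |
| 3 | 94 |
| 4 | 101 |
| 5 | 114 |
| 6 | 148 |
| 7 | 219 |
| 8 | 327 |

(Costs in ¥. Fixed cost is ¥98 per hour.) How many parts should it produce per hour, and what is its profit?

Compute π = P·q − TC at each output: q=0: -98; q=1: -138; q=2: -152; q=3: -147; q=4: -139; q=5: -137; q=6: -156; q=7: -212; q=8: -305.
Profit is highest at q = 0. Equivalently, the lowest AVC in the table is 114/5 ≈ ¥22.80 at q = 5, and P = ¥15 falls below it — price never covers variable cost, so the firm shuts down and loses only its fixed cost.

q = 0 (shut down); profit = -¥98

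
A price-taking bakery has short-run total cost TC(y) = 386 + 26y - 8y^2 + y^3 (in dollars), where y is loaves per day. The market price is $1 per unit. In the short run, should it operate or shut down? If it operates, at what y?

Shut down

From TC, MC = TC'(y) = 26 - 16y + 3y^2 and AVC = VC/y = 26 - 8y + y^2.
AVC is minimized where dAVC/dy = -8 + 2y = 0, at y = 4; min AVC = 26 - 8·4 + 4^2 = $10.
With P < min AVC ($1 < $10), every unit sold adds to the loss.
Shutting down limits the loss to fixed cost, $386.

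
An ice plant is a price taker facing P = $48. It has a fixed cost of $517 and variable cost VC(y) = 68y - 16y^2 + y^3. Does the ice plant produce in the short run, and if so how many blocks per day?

Produce at y = 10

Strip out fixed cost: VC = 68y - 16y^2 + y^3. Then AVC = 68 - 16y + y^2 and MC = 68 - 32y + 3y^2.
AVC hits its minimum where MC = AVC, at y = 8, giving min AVC = 68 - 16·8 + 8^2 = $4.
P = $48 exceeds min AVC = $4, so the firm stays open.
Set P = MC: 48 = 68 - 32y + 3y^2 → 20 - 32y + 3y^2 = 0. The roots are y = 2/3 and y = 10; the profit-maximizing output is on the rising part of MC, so y* = 10.
Check: AVC at y = 10 is $8 ≤ P, so revenue covers variable cost.
Profit = P·y − TC = 48·10 − 597 = -$117, a loss, but smaller than the $517 fixed cost the firm would lose by shutting down.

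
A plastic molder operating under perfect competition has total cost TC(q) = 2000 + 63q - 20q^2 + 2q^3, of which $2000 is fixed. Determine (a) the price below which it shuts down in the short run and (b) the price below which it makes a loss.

Shutdown price = min AVC. AVC = 63 - 20q + 2q^2, with vertex at q = 5 and minimum $13.
ATC = 2000/q + 63 - 20q + 2q^2. Setting dATC/dq = −2000/q^2 − 20 + 4q = 0 gives q = 10 (since 4·10^3 − 20·10^2 = 2000).
min ATC = 2000/10 + 63 − 20·10 + 2·10^2 = $263. That is the break-even price.
For $13 ≤ P < $263 the firm produces at a loss; below $13 it shuts down.

Shutdown price = $13; break-even price = $263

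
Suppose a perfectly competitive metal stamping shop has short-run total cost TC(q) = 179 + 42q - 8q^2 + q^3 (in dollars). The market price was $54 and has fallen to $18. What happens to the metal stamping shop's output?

Output falls from 6 to 0 (the firm shuts down)

AVC = 42 - 8q + q^2, minimized at q = 4 where min AVC = $26. MC = 42 - 16q + 3q^2.
At P = $54 ≥ min AVC, set P = MC on the rising branch: q = 6.
At P = $18 < min AVC = $26, price no longer covers variable cost at any output, so the firm shuts down: q = 0.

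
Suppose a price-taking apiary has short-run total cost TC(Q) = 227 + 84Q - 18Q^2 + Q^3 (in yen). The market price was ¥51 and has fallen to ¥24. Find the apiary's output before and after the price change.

Output falls from 11 to 10

MC = 84 - 36Q + 3Q^2; the shutdown threshold is min AVC = ¥3 (at Q = 9).
At P = ¥51 ≥ min AVC, set P = MC on the rising branch: Q = 11.
At P = ¥24 ≥ min AVC, set P = MC: Q = 10. The firm stays open but cuts output.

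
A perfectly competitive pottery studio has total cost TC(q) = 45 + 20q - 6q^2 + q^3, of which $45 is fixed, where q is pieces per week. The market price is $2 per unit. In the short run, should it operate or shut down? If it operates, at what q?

Shut down

From TC, MC = TC'(q) = 20 - 12q + 3q^2 and AVC = VC/q = 20 - 6q + q^2.
The AVC parabola has its vertex at q = 6/2 = 3, where AVC = 20 - 6·3 + 3^2 = $11.
Since P = $2 < min AVC = $11, price fails to cover variable cost at any output.
Shutting down limits the loss to fixed cost, $45.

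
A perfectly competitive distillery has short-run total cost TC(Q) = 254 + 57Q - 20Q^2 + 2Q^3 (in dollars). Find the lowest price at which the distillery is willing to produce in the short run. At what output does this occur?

The shutdown price is the minimum of AVC. VC = 57Q - 20Q^2 + 2Q^3, so AVC = 57 - 20Q + 2Q^2.
dAVC/dQ = -20 + 4Q = 0 gives Q = 5. min AVC = 57 - 20·5 + 2·5^2 = 7.
For P < $7 the firm produces nothing.

$7 per unit, at Q = 5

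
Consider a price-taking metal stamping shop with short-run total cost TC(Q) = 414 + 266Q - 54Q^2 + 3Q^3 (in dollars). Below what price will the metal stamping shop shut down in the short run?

$23 per unit

Short-run supply begins at min AVC. From VC = 266Q - 54Q^2 + 3Q^3, AVC = 266 - 54Q + 3Q^2.
dAVC/dQ = -54 + 6Q = 0 gives Q = 9. min AVC = 266 - 54·9 + 3·9^2 = 23.
So the shutdown price is $23.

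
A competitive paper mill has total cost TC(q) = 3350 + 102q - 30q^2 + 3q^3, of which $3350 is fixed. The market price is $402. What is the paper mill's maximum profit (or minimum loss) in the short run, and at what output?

AVC = 102 - 30q + 3q^2; min AVC = $27 at q = 5. Since P = $402 ≥ min AVC, the firm produces.
With MC = 102 - 60q + 9q^2, P = MC on the upward-sloping part at q* = 10.
TR = 402·10 = 4020. TC = 3350 + 1020 = 4370. Profit = 4020 − 4370 = -$350.
By producing, the firm covers all variable cost plus $3000 of fixed cost; shutting down would lose the full $3350.

Profit = -$350 at q = 10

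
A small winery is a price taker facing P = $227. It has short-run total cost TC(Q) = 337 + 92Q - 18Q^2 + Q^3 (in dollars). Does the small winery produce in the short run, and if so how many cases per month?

Produce at Q = 15

Variable cost is VC = 92Q - 18Q^2 + Q^3, so AVC = VC/Q = 92 - 18Q + Q^2 and MC = dTC/dQ = 92 - 36Q + 3Q^2.
The AVC parabola has its vertex at Q = 18/2 = 9, where AVC = 92 - 18·9 + 9^2 = $11.
P = $227 exceeds min AVC = $11, so the firm stays open.
P = MC gives -135 - 36Q + 3Q^2 = 0, with roots -3 and 15. Take the larger (rising MC): Q* = 15.
Check: AVC at Q = 15 is $47 ≤ P, so revenue covers variable cost.
Profit = P·Q − TC = 227·15 − 1042 = $2363.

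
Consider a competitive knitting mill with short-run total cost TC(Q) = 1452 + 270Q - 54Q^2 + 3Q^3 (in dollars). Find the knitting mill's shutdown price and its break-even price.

Shutdown price = $27; break-even price = $171

Shutdown price = min AVC. AVC = 270 - 54Q + 3Q^2, with vertex at Q = 9 and minimum $27.
ATC = 1452/Q + 270 - 54Q + 3Q^2. Setting dATC/dQ = −1452/Q^2 − 54 + 6Q = 0 gives Q = 11 (since 6·11^3 − 54·11^2 = 1452).
min ATC = 1452/11 + 270 − 54·11 + 3·11^2 = $171. That is the break-even price.
Between these two prices the firm operates at a loss; above $171 it earns a profit.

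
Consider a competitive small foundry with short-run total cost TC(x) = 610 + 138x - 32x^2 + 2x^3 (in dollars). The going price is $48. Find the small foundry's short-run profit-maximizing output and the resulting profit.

AVC = 138 - 32x + 2x^2 has its minimum $10 at x = 8; price $48 clears that bar, so the firm operates.
MC = 138 - 64x + 6x^2. Setting P = MC and taking the root on the rising branch gives x* = 9.
TR = 48·9 = 432. TC = 610 + 108 = 718. Profit = 432 − 718 = -$286.
That loss of $286 beats the $610 the firm would lose by shutting down; producing recovers $324 of fixed cost.

Profit = -$286 at x = 9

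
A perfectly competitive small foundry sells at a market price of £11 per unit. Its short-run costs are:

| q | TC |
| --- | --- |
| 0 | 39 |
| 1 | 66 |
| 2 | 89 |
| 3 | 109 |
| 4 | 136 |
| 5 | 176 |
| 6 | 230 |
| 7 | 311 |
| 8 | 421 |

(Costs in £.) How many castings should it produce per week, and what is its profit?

q = 0 (shut down); profit = -£39

Compute π = P·q − TC at each output: q=0: -39; q=1: -55; q=2: -67; q=3: -76; q=4: -92; q=5: -121; q=6: -164; q=7: -234; q=8: -333.
Profit is highest at q = 0. Equivalently, the lowest AVC in the table is 70/3 ≈ £23.33 at q = 3, and P = £11 falls below it — price never covers variable cost, so the firm shuts down and loses only its fixed cost.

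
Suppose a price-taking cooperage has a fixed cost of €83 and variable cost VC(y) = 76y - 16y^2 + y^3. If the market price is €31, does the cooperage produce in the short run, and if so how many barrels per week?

From TC, MC = TC'(y) = 76 - 32y + 3y^2 and AVC = VC/y = 76 - 16y + y^2.
AVC is minimized where dAVC/dy = -16 + 2y = 0, at y = 8; min AVC = 76 - 16·8 + 8^2 = €12.
Since P = €31 ≥ min AVC = €12, price covers variable cost and the firm should produce.
Set P = MC: 31 = 76 - 32y + 3y^2 → 45 - 32y + 3y^2 = 0. The roots are y = 5/3 and y = 9; the profit-maximizing output is on the rising part of MC, so y* = 9.
Check: AVC at y = 9 is €13 ≤ P, so revenue covers variable cost.
Profit = P·y − TC = 31·9 − 200 = €79.

Produce at y = 9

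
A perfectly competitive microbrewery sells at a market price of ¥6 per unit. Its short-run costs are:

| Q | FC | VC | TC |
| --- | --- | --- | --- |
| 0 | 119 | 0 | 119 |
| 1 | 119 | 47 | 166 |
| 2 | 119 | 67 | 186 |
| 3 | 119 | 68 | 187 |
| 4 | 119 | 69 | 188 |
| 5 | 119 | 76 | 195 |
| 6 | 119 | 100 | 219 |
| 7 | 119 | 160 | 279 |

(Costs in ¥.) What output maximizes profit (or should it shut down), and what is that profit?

Q = 0 (shut down); profit = -¥119

Profit at each row (π = 6Q − TC): Q=0: -119; Q=1: -160; Q=2: -174; Q=3: -169; Q=4: -164; Q=5: -165; Q=6: -183; Q=7: -237.
Profit is highest at Q = 0. Equivalently, the lowest AVC in the table is 76/5 ≈ ¥15.20 at Q = 5, and P = ¥6 falls below it — price never covers variable cost, so the firm shuts down and loses only its fixed cost.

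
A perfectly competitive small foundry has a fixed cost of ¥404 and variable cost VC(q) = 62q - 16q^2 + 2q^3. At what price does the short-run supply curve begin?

Short-run supply begins at min AVC. From VC = 62q - 16q^2 + 2q^3, AVC = 62 - 16q + 2q^2.
dAVC/dq = -16 + 4q = 0 gives q = 4. min AVC = 62 - 16·4 + 2·4^2 = 30.
For P < ¥30 the firm produces nothing.

¥30 per unit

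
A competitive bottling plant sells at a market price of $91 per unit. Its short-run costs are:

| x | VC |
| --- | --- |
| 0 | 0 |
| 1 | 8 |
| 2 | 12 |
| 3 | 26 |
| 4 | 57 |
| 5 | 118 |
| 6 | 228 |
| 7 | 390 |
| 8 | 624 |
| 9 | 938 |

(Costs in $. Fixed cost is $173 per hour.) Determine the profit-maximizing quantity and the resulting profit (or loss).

Tabulate TR − TC: x=0: -173; x=1: -90; x=2: -3; x=3: 74; x=4: 134; x=5: 164; x=6: 145; x=7: 74; x=8: -69; x=9: -292.
Profit is maximized at x = 5. AVC there is 118/5 = $23.60 ≤ P, so producing beats shutting down (which would give -$173).

x = 5; profit = $164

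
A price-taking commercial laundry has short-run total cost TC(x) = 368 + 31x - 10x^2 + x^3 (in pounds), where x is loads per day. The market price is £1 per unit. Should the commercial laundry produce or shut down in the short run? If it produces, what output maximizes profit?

Variable cost is VC = 31x - 10x^2 + x^3, so AVC = VC/x = 31 - 10x + x^2 and MC = dTC/dx = 31 - 20x + 3x^2.
AVC is minimized where dAVC/dx = -10 + 2x = 0, at x = 5; min AVC = 31 - 10·5 + 5^2 = £6.
With P < min AVC (£1 < £6), every unit sold adds to the loss.
Shutting down limits the loss to fixed cost, £368.

Shut down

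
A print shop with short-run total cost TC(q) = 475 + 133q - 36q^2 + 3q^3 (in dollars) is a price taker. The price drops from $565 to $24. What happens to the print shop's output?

AVC = 133 - 36q + 3q^2, minimized at q = 6 where min AVC = $25. MC = 133 - 72q + 9q^2.
At P = $565 ≥ min AVC, set P = MC on the rising branch: q = 12.
At P = $24 < min AVC = $25, price no longer covers variable cost at any output, so the firm shuts down: q = 0.

Output falls from 12 to 0 (the firm shuts down)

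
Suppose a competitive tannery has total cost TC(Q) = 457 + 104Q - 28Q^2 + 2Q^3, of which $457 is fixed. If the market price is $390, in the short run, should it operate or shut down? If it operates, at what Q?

Produce at Q = 13

Strip out fixed cost: VC = 104Q - 28Q^2 + 2Q^3. Then AVC = 104 - 28Q + 2Q^2 and MC = 104 - 56Q + 6Q^2.
The AVC parabola has its vertex at Q = 28/4 = 7, where AVC = 104 - 28·7 + 2·7^2 = $6.
Because $390 ≥ $6, revenue can cover variable cost; the firm operates.
Solving P = MC: -286 - 56Q + 6Q^2 = 0 ⇒ Q = -11/3 or 13. On the upward-sloping branch, Q* = 13.
Check: AVC at Q = 13 is $78 ≤ P, so revenue covers variable cost.
Profit = P·Q − TC = 390·13 − 1471 = $3599.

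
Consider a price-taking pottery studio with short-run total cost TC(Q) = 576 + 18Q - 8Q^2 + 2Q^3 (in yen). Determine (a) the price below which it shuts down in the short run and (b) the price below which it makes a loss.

AVC = 18 - 8Q + 2Q^2; minimized at Q = 2, giving min AVC = ¥10. That is the shutdown price.
ATC = 576/Q + 18 - 8Q + 2Q^2. Setting dATC/dQ = −576/Q^2 − 8 + 4Q = 0 gives Q = 6 (since 4·6^3 − 8·6^2 = 576).
min ATC = 576/6 + 18 − 8·6 + 2·6^2 = ¥138. That is the break-even price.
Between these two prices the firm operates at a loss; above ¥138 it earns a profit.

Shutdown price = ¥10; break-even price = ¥138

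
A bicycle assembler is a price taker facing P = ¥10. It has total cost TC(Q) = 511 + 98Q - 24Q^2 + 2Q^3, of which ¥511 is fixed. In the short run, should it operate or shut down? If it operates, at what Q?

Variable cost is VC = 98Q - 24Q^2 + 2Q^3, so AVC = VC/Q = 98 - 24Q + 2Q^2 and MC = dTC/dQ = 98 - 48Q + 6Q^2.
AVC is minimized where dAVC/dQ = -24 + 4Q = 0, at Q = 6; min AVC = 98 - 24·6 + 2·6^2 = ¥26.
Since P = ¥10 < min AVC = ¥26, price fails to cover variable cost at any output.
The firm minimizes its loss by shutting down and losing only its fixed cost of ¥511.

Shut down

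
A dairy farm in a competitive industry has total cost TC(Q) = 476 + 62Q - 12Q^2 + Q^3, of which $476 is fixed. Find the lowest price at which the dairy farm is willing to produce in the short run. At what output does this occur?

$26 per unit, at Q = 6

The firm shuts down when price falls below the minimum of average variable cost. AVC = VC/Q = 62 - 12Q + Q^2.
At the minimum of AVC, MC = AVC. MC = 62 - 24Q + 3Q^2; setting MC = AVC gives 2Q^2 - 12Q = 0, so Q = 6. min AVC = 26.
For P < $26 the firm produces nothing.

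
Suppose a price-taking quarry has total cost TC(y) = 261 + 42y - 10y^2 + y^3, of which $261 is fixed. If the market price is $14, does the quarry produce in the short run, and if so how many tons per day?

From TC, MC = TC'(y) = 42 - 20y + 3y^2 and AVC = VC/y = 42 - 10y + y^2.
AVC is minimized where dAVC/dy = -10 + 2y = 0, at y = 5; min AVC = 42 - 10·5 + 5^2 = $17.
With P < min AVC ($14 < $17), every unit sold adds to the loss.
Best response: produce nothing and absorb the $261 fixed cost.

Shut down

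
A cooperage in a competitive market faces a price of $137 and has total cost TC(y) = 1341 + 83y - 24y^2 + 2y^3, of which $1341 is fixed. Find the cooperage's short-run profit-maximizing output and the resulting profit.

AVC = 83 - 24y + 2y^2 has its minimum $11 at y = 6; price $137 clears that bar, so the firm operates.
MC = 83 - 48y + 6y^2. Setting P = MC and taking the root on the rising branch gives y* = 9.
TR = 137·9 = 1233. TC = 1341 + 261 = 1602. Profit = 1233 − 1602 = -$369.
Shutting down would mean losing the fixed cost of $1341, so operating at a loss of $369 is better by $972.

Profit = -$369 at y = 9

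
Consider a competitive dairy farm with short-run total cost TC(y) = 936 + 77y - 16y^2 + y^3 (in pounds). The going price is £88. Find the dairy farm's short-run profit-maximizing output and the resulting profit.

AVC = 77 - 16y + y^2 has its minimum £13 at y = 8; price £88 clears that bar, so the firm operates.
With MC = 77 - 32y + 3y^2, P = MC on the upward-sloping part at y* = 11.
TR = 88·11 = 968. TC = 936 + 242 = 1178. Profit = 968 − 1178 = -£210.
Shutting down would mean losing the fixed cost of £936, so operating at a loss of £210 is better by £726.

Profit = -£210 at y = 11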